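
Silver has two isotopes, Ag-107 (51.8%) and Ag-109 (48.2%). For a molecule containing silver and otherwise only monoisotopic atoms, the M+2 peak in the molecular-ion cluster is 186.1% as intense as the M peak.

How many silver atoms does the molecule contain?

2

For n independent Ag atoms, I(M+2)/I(M) = n · (abundance Ag-109) / (abundance Ag-107) = n · 0.482/0.518.
n = 1.861 × 0.518/0.482 = 2.00 ≈ 2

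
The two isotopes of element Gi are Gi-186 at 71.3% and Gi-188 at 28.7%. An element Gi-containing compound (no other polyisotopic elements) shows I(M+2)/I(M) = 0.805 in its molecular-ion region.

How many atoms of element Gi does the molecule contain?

With n Gi atoms, P(M+2)/P(M) = C(n,1)·p^(n−1)q / p^n = n·q/p = n · 0.287/0.713.
n = 0.805 × 0.713/0.287 = 2.00 ≈ 2

2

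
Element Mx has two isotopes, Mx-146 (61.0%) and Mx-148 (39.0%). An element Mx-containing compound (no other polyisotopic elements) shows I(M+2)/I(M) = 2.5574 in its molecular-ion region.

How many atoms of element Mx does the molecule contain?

With n Mx atoms, P(M+2)/P(M) = C(n,1)·p^(n−1)q / p^n = n·q/p = n · 0.390/0.610.
n = 2.5574 × 0.610/0.390 = 4.00 ≈ 4

4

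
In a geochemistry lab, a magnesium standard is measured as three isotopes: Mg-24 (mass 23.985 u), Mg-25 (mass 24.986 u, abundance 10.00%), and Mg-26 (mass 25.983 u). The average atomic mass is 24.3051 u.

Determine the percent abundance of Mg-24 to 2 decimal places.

Let x and y be the fractions of Mg-24 and Mg-26. Then x + y = 1 − 0.1000 = 0.9000 and 23.985x + 25.983y = 24.3051 − 0.1000×24.986 = 21.8065.
Substituting: 23.985x + 25.983(0.9000 − x) = 21.8065
(23.985 − 25.983)x = -1.5782  ⇒  x = 0.78989, y = 0.11011
Mg-24: 78.99%, Mg-26: 11.01%.

78.99%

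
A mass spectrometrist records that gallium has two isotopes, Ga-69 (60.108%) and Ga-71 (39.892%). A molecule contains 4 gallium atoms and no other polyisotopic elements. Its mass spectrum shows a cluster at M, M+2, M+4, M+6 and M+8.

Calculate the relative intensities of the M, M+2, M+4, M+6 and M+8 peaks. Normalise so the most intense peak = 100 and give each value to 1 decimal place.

37.7 : 100.0 : 99.6 : 44.0 : 7.3

The 4 Ga atoms are independent, so intensities follow the terms of (0.60108 + 0.39892)^4.
P(M) = 0.60108^4 = 0.130536
P(M+2) = 4 × 0.60108^3 × 0.39892^1 = 0.346531
P(M+4) = 6 × 0.60108^2 × 0.39892^2 = 0.344975
P(M+6) = 4 × 0.60108^1 × 0.39892^3 = 0.152633
P(M+8) = 0.39892^4 = 0.025325
The M+2 peak is largest (0.346531); scaling to 100 gives 37.7 : 100.0 : 99.6 : 44.0 : 7.3.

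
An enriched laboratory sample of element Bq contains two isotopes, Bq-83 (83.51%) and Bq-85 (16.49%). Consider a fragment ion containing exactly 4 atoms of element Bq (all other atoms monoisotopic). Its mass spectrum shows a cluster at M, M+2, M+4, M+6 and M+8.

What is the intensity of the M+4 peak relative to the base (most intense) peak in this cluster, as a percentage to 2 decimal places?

(0.8351 + 0.1649)^4 gives M 0.4864, M+2 0.3841, M+4 0.1138, M+6 0.0150, M+8 0.0007; the largest is M.
P(M) = C(4,0) × 0.8351^4 × 0.1649^0 = 1 × 0.48635562 × 1.0000 = 0.486356 (base)
P(M+4) = C(4,2) × 0.8351^2 × 0.1649^2 = 6 × 0.69739201 × 0.02719201 = 0.113781
Relative intensity = 0.113781 / 0.486356 × 100 = 23.39

23.39%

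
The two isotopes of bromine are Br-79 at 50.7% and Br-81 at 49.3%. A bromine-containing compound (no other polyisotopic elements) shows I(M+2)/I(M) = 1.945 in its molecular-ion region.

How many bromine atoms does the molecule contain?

2

For n independent Br atoms, I(M+2)/I(M) = n · (abundance Br-81) / (abundance Br-79) = n · 0.493/0.507.
n = 1.945 × 0.507/0.493 = 2.00 ≈ 2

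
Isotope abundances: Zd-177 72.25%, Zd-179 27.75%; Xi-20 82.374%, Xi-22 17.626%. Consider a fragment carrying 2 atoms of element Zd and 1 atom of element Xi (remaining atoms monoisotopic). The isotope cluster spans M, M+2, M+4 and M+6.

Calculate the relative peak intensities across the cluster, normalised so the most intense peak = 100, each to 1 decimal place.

Element Zd pattern (n=2): 0.52200625 : 0.4009875 : 0.07700625
Element Xi pattern (n=1): 0.82374 : 0.17626
Convolve the two distributions (both contribute in 2-u steps):
  M: 0.52200625×0.82374 = 0.429997
  M+2: 0.52200625×0.17626 + 0.4009875×0.82374 = 0.422318
  M+4: 0.4009875×0.17626 + 0.07700625×0.82374 = 0.134111
  M+6: 0.07700625×0.17626 = 0.013573
Scale to base peak (0.429997) = 100: 100.0 : 98.2 : 31.2 : 3.2

100.0 : 98.2 : 31.2 : 3.2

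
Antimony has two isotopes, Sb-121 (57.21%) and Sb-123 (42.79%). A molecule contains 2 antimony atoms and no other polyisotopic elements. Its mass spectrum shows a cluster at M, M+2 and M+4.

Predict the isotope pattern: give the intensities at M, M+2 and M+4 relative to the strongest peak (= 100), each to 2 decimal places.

66.85 : 100.00 : 37.40

Expanding (0.5721 + 0.4279)^2:
P(M) = 0.5721^2 = 0.327298
P(M+2) = 2 × 0.5721^1 × 0.4279^1 = 0.489603
P(M+4) = 0.4279^2 = 0.183098
The M+2 peak is largest (0.489603); scaling to 100 gives 66.85 : 100.00 : 37.40.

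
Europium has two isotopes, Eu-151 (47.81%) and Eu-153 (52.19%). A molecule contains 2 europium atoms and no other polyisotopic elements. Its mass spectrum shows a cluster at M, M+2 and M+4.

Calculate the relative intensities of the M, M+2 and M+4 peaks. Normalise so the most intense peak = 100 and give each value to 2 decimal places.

45.80 : 100.00 : 54.58

The 2 Eu atoms are independent, so intensities follow the terms of (0.4781 + 0.5219)^2.
P(M) = 0.4781^2 = 0.228580
P(M+2) = 2 × 0.4781^1 × 0.5219^1 = 0.499041
P(M+4) = 0.5219^2 = 0.272380
The M+2 peak is largest (0.499041); scaling to 100 gives 45.80 : 100.00 : 54.58.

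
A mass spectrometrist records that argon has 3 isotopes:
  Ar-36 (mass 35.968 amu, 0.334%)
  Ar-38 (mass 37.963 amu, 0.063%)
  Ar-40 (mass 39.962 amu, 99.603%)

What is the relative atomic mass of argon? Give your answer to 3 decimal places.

Weight each isotope mass by its fractional abundance: 0.00334 × 35.968 + 0.00063 × 37.963 + 0.99603 × 39.962
= 0.1201 + 0.0239 + 39.8034 = 39.9474 amu

39.947 amu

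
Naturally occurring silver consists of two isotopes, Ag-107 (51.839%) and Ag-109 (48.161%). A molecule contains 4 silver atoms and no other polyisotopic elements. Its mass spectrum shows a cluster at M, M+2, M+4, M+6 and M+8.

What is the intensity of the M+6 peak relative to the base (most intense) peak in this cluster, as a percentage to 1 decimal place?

61.9%

Binomial terms of (0.51839 + 0.48161)^4: M 0.0722, M+2 0.2684, M+4 0.3740, M+6 0.2316, M+8 0.0538 → M+4 is the base peak.
P(M+4) = C(4,2) × 0.51839^2 × 0.48161^2 = 6 × 0.26872819 × 0.23194819 = 0.373986 (base)
P(M+6) = C(4,3) × 0.51839^1 × 0.48161^3 = 4 × 0.51839 × 0.11170857 = 0.231634
Relative intensity = 0.231634 / 0.373986 × 100 = 61.9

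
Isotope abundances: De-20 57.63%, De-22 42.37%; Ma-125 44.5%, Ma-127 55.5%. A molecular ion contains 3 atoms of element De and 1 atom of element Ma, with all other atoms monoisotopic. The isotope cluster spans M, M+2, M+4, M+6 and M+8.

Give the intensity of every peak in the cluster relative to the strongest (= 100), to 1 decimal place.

Element De pattern (n=3): 0.19140173 : 0.42215988 : 0.31037505 : 0.07606334
Element Ma pattern (n=1): 0.4450 : 0.5550
Convolve the two distributions (both contribute in 2-u steps):
  M: 0.19140173×0.4450 = 0.085174
  M+2: 0.19140173×0.5550 + 0.42215988×0.4450 = 0.294089
  M+4: 0.42215988×0.5550 + 0.31037505×0.4450 = 0.372416
  M+6: 0.31037505×0.5550 + 0.07606334×0.4450 = 0.206106
  M+8: 0.07606334×0.5550 = 0.042215
Scale to base peak (0.372416) = 100: 22.9 : 79.0 : 100.0 : 55.3 : 11.3

22.9 : 79.0 : 100.0 : 55.3 : 11.3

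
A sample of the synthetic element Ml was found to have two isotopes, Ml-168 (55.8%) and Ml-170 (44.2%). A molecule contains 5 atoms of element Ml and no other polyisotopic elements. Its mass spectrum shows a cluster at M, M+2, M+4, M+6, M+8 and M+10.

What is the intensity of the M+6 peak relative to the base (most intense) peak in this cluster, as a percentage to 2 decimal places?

Term probabilities: M 0.0541, M+2 0.2143, M+4 0.3394, M+6 0.2689, M+8 0.1065, M+10 0.0169. Base peak = M+4.
P(M+4) = C(5,2) × 0.558^3 × 0.442^2 = 10 × 0.17374111 × 0.195364 = 0.339428 (base)
P(M+6) = C(5,3) × 0.558^2 × 0.442^3 = 10 × 0.311364 × 0.08635089 = 0.268866
Relative intensity = 0.268866 / 0.339428 × 100 = 79.21

79.21%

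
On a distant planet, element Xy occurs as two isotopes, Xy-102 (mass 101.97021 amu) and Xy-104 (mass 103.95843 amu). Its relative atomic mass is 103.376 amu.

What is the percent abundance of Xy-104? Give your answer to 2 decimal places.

Writing the weighted mean with unknown fraction x of Xy-102:
101.97021·x + 103.95843·(1 − x) = 103.376
(101.97021 − 103.95843)·x = 103.376 − 103.95843
x = -0.58243 / -1.98822 = 0.29294 → 29.29% Xy-102, 70.71% Xy-104.

70.71%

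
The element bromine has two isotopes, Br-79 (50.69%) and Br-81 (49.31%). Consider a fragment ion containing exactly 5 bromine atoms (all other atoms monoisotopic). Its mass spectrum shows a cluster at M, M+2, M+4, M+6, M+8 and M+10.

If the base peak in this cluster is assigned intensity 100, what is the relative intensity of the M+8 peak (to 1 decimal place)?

47.3

(0.5069 + 0.4931)^5 gives M 0.0335, M+2 0.1628, M+4 0.3167, M+6 0.3081, M+8 0.1498, M+10 0.0292; the largest is M+4.
P(M+4) = C(5,2) × 0.5069^3 × 0.4931^2 = 10 × 0.13024674 × 0.24314761 = 0.316692 (base)
P(M+8) = C(5,4) × 0.5069^1 × 0.4931^4 = 5 × 0.5069 × 0.05912076 = 0.149842
Relative intensity = 0.149842 / 0.316692 × 100 = 47.3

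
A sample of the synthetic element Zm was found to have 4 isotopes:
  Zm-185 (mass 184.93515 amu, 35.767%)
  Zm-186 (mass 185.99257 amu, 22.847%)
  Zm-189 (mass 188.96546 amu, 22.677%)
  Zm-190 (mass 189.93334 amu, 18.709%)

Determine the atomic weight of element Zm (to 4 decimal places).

The abundance-weighted mean is 0.35767 × 184.93515 + 0.22847 × 185.99257 + 0.22677 × 188.96546 + 0.18709 × 189.93334
= 66.145755 + 42.493722 + 42.851697 + 35.534629 = 187.025803 amu

187.0258 amu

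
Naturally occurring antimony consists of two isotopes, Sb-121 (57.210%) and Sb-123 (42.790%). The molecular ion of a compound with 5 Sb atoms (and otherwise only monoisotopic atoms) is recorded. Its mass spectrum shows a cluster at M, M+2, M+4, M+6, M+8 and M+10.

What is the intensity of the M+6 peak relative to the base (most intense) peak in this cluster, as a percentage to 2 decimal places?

(0.57210 + 0.42790)^5 gives M 0.0613, M+2 0.2292, M+4 0.3428, M+6 0.2564, M+8 0.0959, M+10 0.0143; the largest is M+4.
P(M+4) = C(5,2) × 0.57210^3 × 0.42790^2 = 10 × 0.18724742 × 0.18309841 = 0.342847 (base)
P(M+6) = C(5,3) × 0.57210^2 × 0.42790^3 = 10 × 0.32729841 × 0.07834781 = 0.256431
Relative intensity = 0.256431 / 0.342847 × 100 = 74.79

74.79%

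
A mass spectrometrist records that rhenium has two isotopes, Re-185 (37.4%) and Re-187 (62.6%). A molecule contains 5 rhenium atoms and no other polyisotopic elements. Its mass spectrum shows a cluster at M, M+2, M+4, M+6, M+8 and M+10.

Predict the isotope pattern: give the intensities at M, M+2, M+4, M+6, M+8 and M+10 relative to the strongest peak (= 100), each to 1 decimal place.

2.1 : 17.8 : 59.7 : 100.0 : 83.7 : 28.0

The 5 Re atoms are independent, so intensities follow the terms of (0.374 + 0.626)^5.
P(M) = 0.374^5 = 0.007317
P(M+2) = 5 × 0.374^4 × 0.626^1 = 0.061239
P(M+4) = 10 × 0.374^3 × 0.626^2 = 0.205005
P(M+6) = 10 × 0.374^2 × 0.626^3 = 0.343136
P(M+8) = 5 × 0.374^1 × 0.626^4 = 0.287170
P(M+10) = 0.626^5 = 0.096133
The M+6 peak is largest (0.343136); scaling to 100 gives 2.1 : 17.8 : 59.7 : 100.0 : 83.7 : 28.0.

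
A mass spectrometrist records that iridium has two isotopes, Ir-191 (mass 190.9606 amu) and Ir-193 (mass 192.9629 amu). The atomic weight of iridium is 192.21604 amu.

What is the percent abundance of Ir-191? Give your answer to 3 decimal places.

37.300%

Let x be the fractional abundance of Ir-191; then Ir-193 has abundance 1 − x.
190.9606·x + 192.9629·(1 − x) = 192.21604
(190.9606 − 192.9629)·x = 192.21604 − 192.9629
x = -0.74686 / -2.0023 = 0.37300 → 37.300% Ir-191, 62.700% Ir-193.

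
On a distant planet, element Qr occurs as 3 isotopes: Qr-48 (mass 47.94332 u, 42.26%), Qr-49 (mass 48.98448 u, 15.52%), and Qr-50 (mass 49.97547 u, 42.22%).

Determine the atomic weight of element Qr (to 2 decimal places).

Average mass = Σ (abundance × isotope mass) = 0.4226 × 47.94332 + 0.1552 × 48.98448 + 0.4222 × 49.97547
= 20.260847 + 7.602391 + 21.099643 = 48.962881 u

48.96 u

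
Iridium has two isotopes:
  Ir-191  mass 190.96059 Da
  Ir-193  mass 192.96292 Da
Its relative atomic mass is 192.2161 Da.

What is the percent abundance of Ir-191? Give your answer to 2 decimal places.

Writing the weighted mean with unknown fraction x of Ir-191:
190.96059·x + 192.96292·(1 − x) = 192.2161
(190.96059 − 192.96292)·x = 192.2161 − 192.96292
x = -0.74682 / -2.00233 = 0.37298 → 37.30% Ir-191, 62.70% Ir-193.

37.30%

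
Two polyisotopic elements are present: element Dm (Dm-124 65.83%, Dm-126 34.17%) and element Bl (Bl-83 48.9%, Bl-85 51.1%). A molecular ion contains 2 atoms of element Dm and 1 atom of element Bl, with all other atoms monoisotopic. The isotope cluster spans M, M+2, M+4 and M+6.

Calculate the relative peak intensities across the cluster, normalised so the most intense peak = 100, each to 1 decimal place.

48.0 : 100.0 : 65.0 : 13.5

Element Dm pattern (n=2): 0.43335889 : 0.44988222 : 0.11675889
Element Bl pattern (n=1): 0.4890 : 0.5110
Convolve the two distributions (both contribute in 2-u steps):
  M: 0.43335889×0.4890 = 0.211912
  M+2: 0.43335889×0.5110 + 0.44988222×0.4890 = 0.441439
  M+4: 0.44988222×0.5110 + 0.11675889×0.4890 = 0.286985
  M+6: 0.11675889×0.5110 = 0.059664
Scale to base peak (0.441439) = 100: 48.0 : 100.0 : 65.0 : 13.5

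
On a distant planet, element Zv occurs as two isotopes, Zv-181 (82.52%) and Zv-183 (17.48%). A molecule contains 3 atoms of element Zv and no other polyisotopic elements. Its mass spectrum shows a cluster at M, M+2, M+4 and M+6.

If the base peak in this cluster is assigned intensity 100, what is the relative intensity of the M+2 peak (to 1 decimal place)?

63.5

Term probabilities: M 0.5619, M+2 0.3571, M+4 0.0756, M+6 0.0053. Base peak = M.
P(M) = C(3,0) × 0.8252^3 × 0.1748^0 = 1 × 0.5619241 × 1.0000 = 0.561924 (base)
P(M+2) = C(3,1) × 0.8252^2 × 0.1748^1 = 3 × 0.68095504 × 0.1748 = 0.357093
Relative intensity = 0.357093 / 0.561924 × 100 = 63.5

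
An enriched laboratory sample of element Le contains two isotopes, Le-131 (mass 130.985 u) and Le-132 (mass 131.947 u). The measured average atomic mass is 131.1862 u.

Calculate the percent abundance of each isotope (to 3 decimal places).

Writing the weighted mean with unknown fraction x of Le-131:
130.985·x + 131.947·(1 − x) = 131.1862
(130.985 − 131.947)·x = 131.1862 − 131.947
x = -0.7608 / -0.962 = 0.79085 → 79.085% Le-131, 20.915% Le-132.

Le-131: 79.085%, Le-132: 20.915%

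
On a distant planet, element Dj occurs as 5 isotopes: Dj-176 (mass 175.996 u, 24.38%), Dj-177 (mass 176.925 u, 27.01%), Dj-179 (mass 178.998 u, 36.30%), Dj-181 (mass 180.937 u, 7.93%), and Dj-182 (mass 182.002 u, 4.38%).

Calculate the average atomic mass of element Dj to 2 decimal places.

The abundance-weighted mean is 0.2438 × 175.996 + 0.2701 × 176.925 + 0.3630 × 178.998 + 0.0793 × 180.937 + 0.0438 × 182.002
= 42.9078 + 47.7874 + 64.9763 + 14.3483 + 7.9717 = 177.9915 u

177.99 u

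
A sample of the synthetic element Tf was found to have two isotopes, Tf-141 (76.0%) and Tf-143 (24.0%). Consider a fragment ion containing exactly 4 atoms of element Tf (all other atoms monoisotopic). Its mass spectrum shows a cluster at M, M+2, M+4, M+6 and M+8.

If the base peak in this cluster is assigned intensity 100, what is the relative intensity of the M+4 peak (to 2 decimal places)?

47.37

Term probabilities: M 0.3336, M+2 0.4214, M+4 0.1996, M+6 0.0420, M+8 0.0033. Base peak = M+2.
P(M+2) = C(4,1) × 0.760^3 × 0.240^1 = 4 × 0.438976 × 0.2400 = 0.421417 (base)
P(M+4) = C(4,2) × 0.760^2 × 0.240^2 = 6 × 0.5776 × 0.0576 = 0.199619
Relative intensity = 0.199619 / 0.421417 × 100 = 47.37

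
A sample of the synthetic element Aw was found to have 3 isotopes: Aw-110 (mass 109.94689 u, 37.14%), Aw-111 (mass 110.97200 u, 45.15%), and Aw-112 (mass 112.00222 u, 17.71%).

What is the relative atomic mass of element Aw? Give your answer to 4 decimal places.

Ar = Σ fᵢ·mᵢ = 0.3714 × 109.94689 + 0.4515 × 110.97200 + 0.1771 × 112.00222
= 40.834275 + 50.103858 + 19.835593 = 110.773726 u

110.7737 u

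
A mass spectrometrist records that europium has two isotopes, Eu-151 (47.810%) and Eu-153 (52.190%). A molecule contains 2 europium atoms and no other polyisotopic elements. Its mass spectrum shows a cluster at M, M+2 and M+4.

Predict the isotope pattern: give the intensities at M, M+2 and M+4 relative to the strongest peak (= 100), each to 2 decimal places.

Expanding (0.47810 + 0.52190)^2:
P(M) = 0.47810^2 = 0.228580
P(M+2) = 2 × 0.47810^1 × 0.52190^1 = 0.499041
P(M+4) = 0.52190^2 = 0.272380
The M+2 peak is largest (0.499041); scaling to 100 gives 45.80 : 100.00 : 54.58.

45.80 : 100.00 : 54.58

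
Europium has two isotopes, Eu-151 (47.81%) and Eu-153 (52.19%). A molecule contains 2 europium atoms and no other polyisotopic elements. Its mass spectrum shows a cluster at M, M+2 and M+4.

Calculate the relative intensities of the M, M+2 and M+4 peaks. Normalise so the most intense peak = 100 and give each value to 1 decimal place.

45.8 : 100.0 : 54.6

Each Eu atom is independently Eu-151 (p = 0.4781) or Eu-153 (q = 0.5219); the cluster is the binomial expansion (p + q)^2.
P(M) = 0.4781^2 = 0.228580
P(M+2) = 2 × 0.4781^1 × 0.5219^1 = 0.499041
P(M+4) = 0.5219^2 = 0.272380
The M+2 peak is largest (0.499041); scaling to 100 gives 45.8 : 100.0 : 54.6.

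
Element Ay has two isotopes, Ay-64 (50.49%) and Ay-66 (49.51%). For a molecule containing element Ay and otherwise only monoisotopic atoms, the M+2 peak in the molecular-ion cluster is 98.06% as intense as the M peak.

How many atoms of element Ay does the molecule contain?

1

For n independent Ay atoms, I(M+2)/I(M) = n · (abundance Ay-66) / (abundance Ay-64) = n · 0.4951/0.5049.
n = 0.9806 × 0.5049/0.4951 = 1.00 ≈ 1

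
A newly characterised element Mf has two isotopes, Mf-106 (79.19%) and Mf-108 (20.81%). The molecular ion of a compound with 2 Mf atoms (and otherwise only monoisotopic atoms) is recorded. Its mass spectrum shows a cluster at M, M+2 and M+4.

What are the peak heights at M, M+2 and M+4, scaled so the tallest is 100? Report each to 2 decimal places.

Each Mf atom is independently Mf-106 (p = 0.7919) or Mf-108 (q = 0.2081); the cluster is the binomial expansion (p + q)^2.
P(M) = 0.7919^2 = 0.627106
P(M+2) = 2 × 0.7919^1 × 0.2081^1 = 0.329589
P(M+4) = 0.2081^2 = 0.043306
The M peak is largest (0.627106); scaling to 100 gives 100.00 : 52.56 : 6.91.

100.00 : 52.56 : 6.91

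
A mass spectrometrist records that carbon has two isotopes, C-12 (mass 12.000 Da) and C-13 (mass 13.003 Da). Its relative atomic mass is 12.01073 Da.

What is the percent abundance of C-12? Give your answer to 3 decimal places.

With x = fraction of C-12 (so C-13 is 1 − x):
12.000·x + 13.003·(1 − x) = 12.01073
(12.000 − 13.003)·x = 12.01073 − 13.003
x = -0.99227 / -1.003 = 0.98930 → 98.930% C-12, 1.070% C-13.

98.930%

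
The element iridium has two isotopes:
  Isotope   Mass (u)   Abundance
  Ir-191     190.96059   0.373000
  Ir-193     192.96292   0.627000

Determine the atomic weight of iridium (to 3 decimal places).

Ar = Σ fᵢ·mᵢ = 0.373000 × 190.96059 + 0.627000 × 192.96292
= 71.228300 + 120.987751 = 192.216051 u

192.216 u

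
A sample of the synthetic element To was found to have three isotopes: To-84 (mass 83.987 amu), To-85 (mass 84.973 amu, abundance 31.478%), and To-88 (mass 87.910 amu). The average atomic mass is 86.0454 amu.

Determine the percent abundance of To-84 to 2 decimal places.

23.96%

Let x and y be the fractions of To-84 and To-88. Then x + y = 1 − 0.31478 = 0.68522 and 83.987x + 87.910y = 86.0454 − 0.31478×84.973 = 59.29759906.
Substituting: 83.987x + 87.910(0.68522 − x) = 59.29759906
(83.987 − 87.910)x = -0.94009114  ⇒  x = 0.23964, y = 0.44558
To-84: 23.96%, To-88: 44.56%.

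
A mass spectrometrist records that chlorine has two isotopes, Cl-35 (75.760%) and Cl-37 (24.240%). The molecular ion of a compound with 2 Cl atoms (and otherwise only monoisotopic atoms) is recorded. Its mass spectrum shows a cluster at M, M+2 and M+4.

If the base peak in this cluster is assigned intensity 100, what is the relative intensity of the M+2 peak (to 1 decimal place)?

(0.75760 + 0.24240)^2 gives M 0.5740, M+2 0.3673, M+4 0.0588; the largest is M.
P(M) = C(2,0) × 0.75760^2 × 0.24240^0 = 1 × 0.57395776 × 1.0000 = 0.573958 (base)
P(M+2) = C(2,1) × 0.75760^1 × 0.24240^1 = 2 × 0.7576 × 0.2424 = 0.367284
Relative intensity = 0.367284 / 0.573958 × 100 = 64.0

64.0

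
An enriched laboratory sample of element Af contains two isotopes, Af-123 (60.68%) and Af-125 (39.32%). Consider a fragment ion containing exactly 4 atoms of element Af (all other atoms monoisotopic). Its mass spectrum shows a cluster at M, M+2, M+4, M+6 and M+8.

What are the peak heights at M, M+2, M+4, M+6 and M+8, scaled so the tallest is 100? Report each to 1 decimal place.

38.6 : 100.0 : 97.2 : 42.0 : 6.8

Each Af atom is independently Af-123 (p = 0.6068) or Af-125 (q = 0.3932); the cluster is the binomial expansion (p + q)^4.
P(M) = 0.6068^4 = 0.135576
P(M+2) = 4 × 0.6068^3 × 0.3932^1 = 0.351407
P(M+4) = 6 × 0.6068^2 × 0.3932^2 = 0.341562
P(M+6) = 4 × 0.6068^1 × 0.3932^3 = 0.147552
P(M+8) = 0.3932^4 = 0.023903
The M+2 peak is largest (0.351407); scaling to 100 gives 38.6 : 100.0 : 97.2 : 42.0 : 6.8.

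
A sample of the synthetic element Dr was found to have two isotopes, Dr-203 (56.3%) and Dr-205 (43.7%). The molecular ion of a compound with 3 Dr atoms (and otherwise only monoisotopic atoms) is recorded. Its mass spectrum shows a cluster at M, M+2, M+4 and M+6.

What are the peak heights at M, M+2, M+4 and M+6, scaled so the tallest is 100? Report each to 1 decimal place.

42.9 : 100.0 : 77.6 : 20.1

Each Dr atom is independently Dr-203 (p = 0.563) or Dr-205 (q = 0.437); the cluster is the binomial expansion (p + q)^3.
P(M) = 0.563^3 = 0.178454
P(M+2) = 3 × 0.563^2 × 0.437^1 = 0.415546
P(M+4) = 3 × 0.563^1 × 0.437^2 = 0.322547
P(M+6) = 0.437^3 = 0.083453
The M+2 peak is largest (0.415546); scaling to 100 gives 42.9 : 100.0 : 77.6 : 20.1.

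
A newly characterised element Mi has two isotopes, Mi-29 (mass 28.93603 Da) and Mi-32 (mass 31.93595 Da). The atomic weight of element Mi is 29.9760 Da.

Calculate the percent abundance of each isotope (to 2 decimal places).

Let x be the fractional abundance of Mi-29; then Mi-32 has abundance 1 − x.
28.93603·x + 31.93595·(1 − x) = 29.9760
(28.93603 − 31.93595)·x = 29.9760 − 31.93595
x = -1.95995 / -2.99992 = 0.65333 → 65.33% Mi-29, 34.67% Mi-32.

Mi-29: 65.33%, Mi-32: 34.67%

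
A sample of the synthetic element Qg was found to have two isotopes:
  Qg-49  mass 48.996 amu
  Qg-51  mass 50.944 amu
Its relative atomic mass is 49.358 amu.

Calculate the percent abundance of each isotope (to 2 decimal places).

Qg-49: 81.42%, Qg-51: 18.58%

Writing the weighted mean with unknown fraction x of Qg-49:
48.996·x + 50.944·(1 − x) = 49.358
(48.996 − 50.944)·x = 49.358 − 50.944
x = -1.586 / -1.948 = 0.81417 → 81.42% Qg-49, 18.58% Qg-51.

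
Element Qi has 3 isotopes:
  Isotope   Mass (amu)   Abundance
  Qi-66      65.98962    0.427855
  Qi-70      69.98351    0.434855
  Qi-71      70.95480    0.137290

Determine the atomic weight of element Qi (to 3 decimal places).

The abundance-weighted mean is 0.427855 × 65.98962 + 0.434855 × 69.98351 + 0.137290 × 70.95480
= 28.233989 + 30.432679 + 9.741384 = 68.408052 amu

68.408 amu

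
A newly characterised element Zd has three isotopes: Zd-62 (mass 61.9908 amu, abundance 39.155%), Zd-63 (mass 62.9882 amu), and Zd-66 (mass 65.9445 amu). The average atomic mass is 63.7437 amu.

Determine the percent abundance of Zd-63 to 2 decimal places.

22.08%

The remaining 60.845% is split between Zd-63 (fraction x) and Zd-66 (fraction 0.60845 − x).
Substituting: 62.9882x + 65.9445(0.60845 − x) = 39.47120226
(62.9882 − 65.9445)x = -0.652728765  ⇒  x = 0.22079, y = 0.38766
Zd-63: 22.08%, Zd-66: 38.77%.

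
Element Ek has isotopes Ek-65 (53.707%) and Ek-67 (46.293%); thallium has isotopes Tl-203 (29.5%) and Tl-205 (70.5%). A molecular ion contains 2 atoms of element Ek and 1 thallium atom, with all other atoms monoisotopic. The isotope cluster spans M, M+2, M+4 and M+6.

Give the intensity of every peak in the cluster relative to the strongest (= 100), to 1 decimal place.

20.6 : 84.6 : 100.0 : 36.5

Element Ek pattern (n=2): 0.28844418 : 0.49725163 : 0.21430418
Thallium pattern (n=1): 0.2950 : 0.7050
Convolve the two distributions (both contribute in 2-u steps):
  M: 0.28844418×0.2950 = 0.085091
  M+2: 0.28844418×0.7050 + 0.49725163×0.2950 = 0.350042
  M+4: 0.49725163×0.7050 + 0.21430418×0.2950 = 0.413782
  M+6: 0.21430418×0.7050 = 0.151084
Scale to base peak (0.413782) = 100: 20.6 : 84.6 : 100.0 : 36.5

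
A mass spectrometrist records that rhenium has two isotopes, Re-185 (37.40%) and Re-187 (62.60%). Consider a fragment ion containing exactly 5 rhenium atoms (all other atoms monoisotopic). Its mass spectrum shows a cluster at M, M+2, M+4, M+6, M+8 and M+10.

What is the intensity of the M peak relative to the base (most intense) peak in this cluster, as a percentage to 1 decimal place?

Binomial terms of (0.3740 + 0.6260)^5: M 0.0073, M+2 0.0612, M+4 0.2050, M+6 0.3431, M+8 0.2872, M+10 0.0961 → M+6 is the base peak.
P(M+6) = C(5,3) × 0.3740^2 × 0.6260^3 = 10 × 0.139876 × 0.24531438 = 0.343136 (base)
P(M) = C(5,0) × 0.3740^5 × 0.6260^0 = 1 × 0.00731742 × 1.0000 = 0.007317
Relative intensity = 0.007317 / 0.343136 × 100 = 2.1

2.1%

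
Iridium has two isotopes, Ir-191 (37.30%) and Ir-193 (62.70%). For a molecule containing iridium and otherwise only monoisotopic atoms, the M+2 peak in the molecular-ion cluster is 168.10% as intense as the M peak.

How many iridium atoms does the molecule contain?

For n independent Ir atoms, I(M+2)/I(M) = n · (abundance Ir-193) / (abundance Ir-191) = n · 0.6270/0.3730.
n = 1.6810 × 0.3730/0.6270 = 1.00 ≈ 1

1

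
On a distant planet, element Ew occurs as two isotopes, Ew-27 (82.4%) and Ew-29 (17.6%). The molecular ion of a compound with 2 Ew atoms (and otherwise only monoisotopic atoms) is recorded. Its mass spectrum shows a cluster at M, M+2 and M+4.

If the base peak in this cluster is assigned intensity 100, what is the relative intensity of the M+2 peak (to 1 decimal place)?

Term probabilities: M 0.6790, M+2 0.2900, M+4 0.0310. Base peak = M.
P(M) = C(2,0) × 0.824^2 × 0.176^0 = 1 × 0.678976 × 1.0000 = 0.678976 (base)
P(M+2) = C(2,1) × 0.824^1 × 0.176^1 = 2 × 0.8240 × 0.1760 = 0.290048
Relative intensity = 0.290048 / 0.678976 × 100 = 42.7

42.7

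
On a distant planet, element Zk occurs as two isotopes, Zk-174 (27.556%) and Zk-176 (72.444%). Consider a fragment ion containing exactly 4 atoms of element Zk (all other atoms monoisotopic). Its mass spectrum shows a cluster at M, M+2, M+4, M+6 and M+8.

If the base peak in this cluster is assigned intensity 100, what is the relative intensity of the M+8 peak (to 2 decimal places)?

Binomial terms of (0.27556 + 0.72444)^4: M 0.0058, M+2 0.0606, M+4 0.2391, M+6 0.4191, M+8 0.2754 → M+6 is the base peak.
P(M+6) = C(4,3) × 0.27556^1 × 0.72444^3 = 4 × 0.27556 × 0.38019576 = 0.419067 (base)
P(M+8) = C(4,4) × 0.27556^0 × 0.72444^4 = 1 × 1.0000 × 0.27542901 = 0.275429
Relative intensity = 0.275429 / 0.419067 × 100 = 65.72

65.72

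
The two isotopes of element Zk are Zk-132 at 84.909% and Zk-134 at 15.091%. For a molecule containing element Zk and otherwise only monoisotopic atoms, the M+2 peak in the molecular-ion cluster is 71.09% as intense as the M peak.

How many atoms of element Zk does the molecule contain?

For n independent Zk atoms, I(M+2)/I(M) = n · (abundance Zk-134) / (abundance Zk-132) = n · 0.15091/0.84909.
n = 0.7109 × 0.84909/0.15091 = 4.00 ≈ 4

4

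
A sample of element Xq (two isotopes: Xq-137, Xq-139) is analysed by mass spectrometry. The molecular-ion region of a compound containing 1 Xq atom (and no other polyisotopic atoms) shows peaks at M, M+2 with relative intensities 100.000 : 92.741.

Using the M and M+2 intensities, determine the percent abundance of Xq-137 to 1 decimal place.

51.9%

Write p for the Xq-137 fraction. I(M+2)/I(M) = [C(1,1)·p^0·(1−p)] / p^1 = 1·(1−p)/p = 92.741/100.000 = 0.9274
(1−p)/p = 0.9274/1 = 0.9274  ⇒  p = 1/(1 + 0.9274) = 0.5188
Xq-137: 51.9%, Xq-139: 48.1%.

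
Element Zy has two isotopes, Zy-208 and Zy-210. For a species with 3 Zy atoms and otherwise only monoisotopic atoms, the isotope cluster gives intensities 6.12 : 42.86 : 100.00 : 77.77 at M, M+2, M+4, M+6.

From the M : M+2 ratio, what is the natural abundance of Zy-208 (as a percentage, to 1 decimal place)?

30.0%

If p is the fraction of Zy that is Zy-208, then I(M+2)/I(M) = [C(3,1)·p^2·(1−p)] / p^3 = 3·(1−p)/p = 42.86/6.12 = 7.0033
(1−p)/p = 7.0033/3 = 2.3344  ⇒  p = 1/(1 + 2.3344) = 0.2999
Zy-208: 30.0%, Zy-210: 70.0%.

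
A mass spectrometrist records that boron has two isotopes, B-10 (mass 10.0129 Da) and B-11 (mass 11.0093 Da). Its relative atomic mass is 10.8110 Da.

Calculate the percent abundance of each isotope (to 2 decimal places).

With x = fraction of B-10 (so B-11 is 1 − x):
10.0129·x + 11.0093·(1 − x) = 10.8110
(10.0129 − 11.0093)·x = 10.8110 − 11.0093
x = -0.1983 / -0.9964 = 0.19902 → 19.90% B-10, 80.10% B-11.

B-10: 19.90%, B-11: 80.10%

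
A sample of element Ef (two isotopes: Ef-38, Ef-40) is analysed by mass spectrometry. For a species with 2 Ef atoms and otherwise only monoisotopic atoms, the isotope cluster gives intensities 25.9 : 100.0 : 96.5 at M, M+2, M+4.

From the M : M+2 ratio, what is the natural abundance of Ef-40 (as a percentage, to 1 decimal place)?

65.9%

If p is the fraction of Ef that is Ef-38, then I(M+2)/I(M) = [C(2,1)·p^1·(1−p)] / p^2 = 2·(1−p)/p = 100.0/25.9 = 3.8610
(1−p)/p = 3.8610/2 = 1.9305  ⇒  p = 1/(1 + 1.9305) = 0.3412
Ef-38: 34.1%, Ef-40: 65.9%.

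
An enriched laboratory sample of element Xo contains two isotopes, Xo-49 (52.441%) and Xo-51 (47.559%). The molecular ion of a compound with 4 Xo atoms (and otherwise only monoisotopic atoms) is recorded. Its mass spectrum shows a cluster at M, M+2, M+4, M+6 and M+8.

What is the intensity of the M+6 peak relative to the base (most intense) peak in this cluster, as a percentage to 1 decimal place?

Term probabilities: M 0.0756, M+2 0.2744, M+4 0.3732, M+6 0.2256, M+8 0.0512. Base peak = M+4.
P(M+4) = C(4,2) × 0.52441^2 × 0.47559^2 = 6 × 0.27500585 × 0.22618585 = 0.373215 (base)
P(M+6) = C(4,3) × 0.52441^1 × 0.47559^3 = 4 × 0.52441 × 0.10757173 = 0.225647
Relative intensity = 0.225647 / 0.373215 × 100 = 60.5

60.5%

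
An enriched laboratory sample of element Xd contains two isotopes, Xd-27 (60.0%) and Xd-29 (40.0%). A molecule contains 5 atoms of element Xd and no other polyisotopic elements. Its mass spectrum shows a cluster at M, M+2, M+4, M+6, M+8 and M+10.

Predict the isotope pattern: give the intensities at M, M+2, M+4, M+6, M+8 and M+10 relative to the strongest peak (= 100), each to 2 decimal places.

22.50 : 75.00 : 100.00 : 66.67 : 22.22 : 2.96

The 5 Xd atoms are independent, so intensities follow the terms of (0.600 + 0.400)^5.
P(M) = 0.600^5 = 0.077760
P(M+2) = 5 × 0.600^4 × 0.400^1 = 0.259200
P(M+4) = 10 × 0.600^3 × 0.400^2 = 0.345600
P(M+6) = 10 × 0.600^2 × 0.400^3 = 0.230400
P(M+8) = 5 × 0.600^1 × 0.400^4 = 0.076800
P(M+10) = 0.400^5 = 0.010240
The M+4 peak is largest (0.345600); scaling to 100 gives 22.50 : 75.00 : 100.00 : 66.67 : 22.22 : 2.96.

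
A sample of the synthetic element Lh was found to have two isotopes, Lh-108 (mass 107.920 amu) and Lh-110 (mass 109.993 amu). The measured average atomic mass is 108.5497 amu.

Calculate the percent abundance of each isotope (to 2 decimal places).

With x = fraction of Lh-108 (so Lh-110 is 1 − x):
107.920·x + 109.993·(1 − x) = 108.5497
(107.920 − 109.993)·x = 108.5497 − 109.993
x = -1.4433 / -2.073 = 0.69624 → 69.62% Lh-108, 30.38% Lh-110.

Lh-108: 69.62%, Lh-110: 30.38%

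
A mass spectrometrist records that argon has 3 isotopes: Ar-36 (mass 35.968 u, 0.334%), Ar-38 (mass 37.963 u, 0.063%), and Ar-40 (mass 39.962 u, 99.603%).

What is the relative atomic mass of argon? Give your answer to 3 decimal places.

39.947 u

Weight each isotope mass by its fractional abundance: 0.00334 × 35.968 + 0.00063 × 37.963 + 0.99603 × 39.962
= 0.1201 + 0.0239 + 39.8034 = 39.9474 u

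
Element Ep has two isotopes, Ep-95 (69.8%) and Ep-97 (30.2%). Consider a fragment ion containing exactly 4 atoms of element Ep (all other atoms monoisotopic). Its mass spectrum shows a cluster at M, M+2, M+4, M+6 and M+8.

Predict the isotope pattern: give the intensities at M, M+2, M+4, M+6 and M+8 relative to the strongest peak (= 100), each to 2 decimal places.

Expanding (0.698 + 0.302)^4:
P(M) = 0.698^4 = 0.237368
P(M+2) = 4 × 0.698^3 × 0.302^1 = 0.410803
P(M+4) = 6 × 0.698^2 × 0.302^2 = 0.266610
P(M+6) = 4 × 0.698^1 × 0.302^3 = 0.076902
P(M+8) = 0.302^4 = 0.008318
The M+2 peak is largest (0.410803); scaling to 100 gives 57.78 : 100.00 : 64.90 : 18.72 : 2.02.

57.78 : 100.00 : 64.90 : 18.72 : 2.02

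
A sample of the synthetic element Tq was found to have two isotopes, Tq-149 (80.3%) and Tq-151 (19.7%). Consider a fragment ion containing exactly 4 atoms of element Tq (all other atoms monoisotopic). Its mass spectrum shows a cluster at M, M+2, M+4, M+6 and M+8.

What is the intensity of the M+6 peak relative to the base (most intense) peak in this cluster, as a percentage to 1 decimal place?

5.9%

Binomial terms of (0.803 + 0.197)^4: M 0.4158, M+2 0.4080, M+4 0.1501, M+6 0.0246, M+8 0.0015 → M is the base peak.
P(M) = C(4,0) × 0.803^4 × 0.197^0 = 1 × 0.41577865 × 1.0000 = 0.415779 (base)
P(M+6) = C(4,3) × 0.803^1 × 0.197^3 = 4 × 0.8030 × 0.00764537 = 0.024557
Relative intensity = 0.024557 / 0.415779 × 100 = 5.9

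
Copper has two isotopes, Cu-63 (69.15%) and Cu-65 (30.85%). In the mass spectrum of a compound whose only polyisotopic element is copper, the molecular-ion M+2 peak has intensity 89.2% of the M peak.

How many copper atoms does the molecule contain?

2

For n independent Cu atoms, I(M+2)/I(M) = n · (abundance Cu-65) / (abundance Cu-63) = n · 0.3085/0.6915.
n = 0.892 × 0.6915/0.3085 = 2.00 ≈ 2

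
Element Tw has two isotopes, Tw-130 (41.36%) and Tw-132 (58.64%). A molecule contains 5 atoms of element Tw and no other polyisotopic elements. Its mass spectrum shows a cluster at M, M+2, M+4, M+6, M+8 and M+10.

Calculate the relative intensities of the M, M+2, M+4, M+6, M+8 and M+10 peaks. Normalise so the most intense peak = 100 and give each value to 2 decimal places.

3.51 : 24.87 : 70.53 : 100.00 : 70.89 : 20.10

Each Tw atom is independently Tw-130 (p = 0.4136) or Tw-132 (q = 0.5864); the cluster is the binomial expansion (p + q)^5.
P(M) = 0.4136^5 = 0.012103
P(M+2) = 5 × 0.4136^4 × 0.5864^1 = 0.085800
P(M+4) = 10 × 0.4136^3 × 0.5864^2 = 0.243293
P(M+6) = 10 × 0.4136^2 × 0.5864^3 = 0.344940
P(M+8) = 5 × 0.4136^1 × 0.5864^4 = 0.244527
P(M+10) = 0.5864^5 = 0.069338
The M+6 peak is largest (0.344940); scaling to 100 gives 3.51 : 24.87 : 70.53 : 100.00 : 70.89 : 20.10.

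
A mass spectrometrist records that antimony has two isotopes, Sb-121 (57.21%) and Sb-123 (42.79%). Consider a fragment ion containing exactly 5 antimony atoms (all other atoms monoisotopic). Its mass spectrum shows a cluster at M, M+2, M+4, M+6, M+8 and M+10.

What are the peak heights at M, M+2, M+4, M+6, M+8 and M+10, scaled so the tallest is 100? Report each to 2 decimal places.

Each Sb atom is independently Sb-121 (p = 0.5721) or Sb-123 (q = 0.4279); the cluster is the binomial expansion (p + q)^5.
P(M) = 0.5721^5 = 0.061286
P(M+2) = 5 × 0.5721^4 × 0.4279^1 = 0.229192
P(M+4) = 10 × 0.5721^3 × 0.4279^2 = 0.342847
P(M+6) = 10 × 0.5721^2 × 0.4279^3 = 0.256431
P(M+8) = 5 × 0.5721^1 × 0.4279^4 = 0.095898
P(M+10) = 0.4279^5 = 0.014345
The M+4 peak is largest (0.342847); scaling to 100 gives 17.88 : 66.85 : 100.00 : 74.79 : 27.97 : 4.18.

17.88 : 66.85 : 100.00 : 74.79 : 27.97 : 4.18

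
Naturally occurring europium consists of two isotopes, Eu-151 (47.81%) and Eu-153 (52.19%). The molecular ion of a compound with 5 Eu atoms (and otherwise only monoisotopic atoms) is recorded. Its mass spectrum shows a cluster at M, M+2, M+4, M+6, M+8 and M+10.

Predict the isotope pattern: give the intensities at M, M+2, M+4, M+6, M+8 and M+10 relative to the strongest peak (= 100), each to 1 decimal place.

7.7 : 42.0 : 91.6 : 100.0 : 54.6 : 11.9

The 5 Eu atoms are independent, so intensities follow the terms of (0.4781 + 0.5219)^5.
P(M) = 0.4781^5 = 0.024980
P(M+2) = 5 × 0.4781^4 × 0.5219^1 = 0.136343
P(M+4) = 10 × 0.4781^3 × 0.5219^2 = 0.297667
P(M+6) = 10 × 0.4781^2 × 0.5219^3 = 0.324937
P(M+8) = 5 × 0.4781^1 × 0.5219^4 = 0.177353
P(M+10) = 0.5219^5 = 0.038720
The M+6 peak is largest (0.324937); scaling to 100 gives 7.7 : 42.0 : 91.6 : 100.0 : 54.6 : 11.9.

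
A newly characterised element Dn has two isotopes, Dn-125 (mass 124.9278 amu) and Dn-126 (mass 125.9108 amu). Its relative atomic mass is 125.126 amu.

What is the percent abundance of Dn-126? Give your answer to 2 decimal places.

Let x be the fractional abundance of Dn-125; then Dn-126 has abundance 1 − x.
124.9278·x + 125.9108·(1 − x) = 125.126
(124.9278 − 125.9108)·x = 125.126 − 125.9108
x = -0.7848 / -0.9830 = 0.79837 → 79.84% Dn-125, 20.16% Dn-126.

20.16%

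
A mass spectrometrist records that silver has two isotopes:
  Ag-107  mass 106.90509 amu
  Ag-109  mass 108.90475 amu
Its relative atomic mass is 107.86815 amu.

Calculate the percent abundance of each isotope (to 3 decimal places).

Ag-107: 51.839%, Ag-109: 48.161%

With x = fraction of Ag-107 (so Ag-109 is 1 − x):
106.90509·x + 108.90475·(1 − x) = 107.86815
(106.90509 − 108.90475)·x = 107.86815 − 108.90475
x = -1.03660 / -1.99966 = 0.51839 → 51.839% Ag-107, 48.161% Ag-109.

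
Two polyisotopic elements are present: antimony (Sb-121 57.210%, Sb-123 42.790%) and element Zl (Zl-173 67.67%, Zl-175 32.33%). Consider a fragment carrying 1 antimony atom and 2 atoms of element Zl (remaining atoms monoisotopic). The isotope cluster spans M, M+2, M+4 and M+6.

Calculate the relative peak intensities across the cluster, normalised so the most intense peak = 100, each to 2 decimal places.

58.70 : 100.00 : 55.35 : 10.02

Antimony pattern (n=1): 0.5721 : 0.4279
Element Zl pattern (n=2): 0.45792289 : 0.43755422 : 0.10452289
Convolve the two distributions (both contribute in 2-u steps):
  M: 0.5721×0.45792289 = 0.261978
  M+2: 0.5721×0.43755422 + 0.4279×0.45792289 = 0.446270
  M+4: 0.5721×0.10452289 + 0.4279×0.43755422 = 0.247027
  M+6: 0.4279×0.10452289 = 0.044725
Scale to base peak (0.446270) = 100: 58.70 : 100.00 : 55.35 : 10.02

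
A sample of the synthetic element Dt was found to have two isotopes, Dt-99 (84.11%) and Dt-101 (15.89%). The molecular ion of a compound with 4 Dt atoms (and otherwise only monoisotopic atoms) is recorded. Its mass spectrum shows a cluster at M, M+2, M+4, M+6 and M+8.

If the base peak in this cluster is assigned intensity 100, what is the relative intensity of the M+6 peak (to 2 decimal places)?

(0.8411 + 0.1589)^4 gives M 0.5005, M+2 0.3782, M+4 0.1072, M+6 0.0135, M+8 0.0006; the largest is M.
P(M) = C(4,0) × 0.8411^4 × 0.1589^0 = 1 × 0.50048438 × 1.0000 = 0.500484 (base)
P(M+6) = C(4,3) × 0.8411^1 × 0.1589^3 = 4 × 0.8411 × 0.0040121 = 0.013498
Relative intensity = 0.013498 / 0.500484 × 100 = 2.70

2.70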